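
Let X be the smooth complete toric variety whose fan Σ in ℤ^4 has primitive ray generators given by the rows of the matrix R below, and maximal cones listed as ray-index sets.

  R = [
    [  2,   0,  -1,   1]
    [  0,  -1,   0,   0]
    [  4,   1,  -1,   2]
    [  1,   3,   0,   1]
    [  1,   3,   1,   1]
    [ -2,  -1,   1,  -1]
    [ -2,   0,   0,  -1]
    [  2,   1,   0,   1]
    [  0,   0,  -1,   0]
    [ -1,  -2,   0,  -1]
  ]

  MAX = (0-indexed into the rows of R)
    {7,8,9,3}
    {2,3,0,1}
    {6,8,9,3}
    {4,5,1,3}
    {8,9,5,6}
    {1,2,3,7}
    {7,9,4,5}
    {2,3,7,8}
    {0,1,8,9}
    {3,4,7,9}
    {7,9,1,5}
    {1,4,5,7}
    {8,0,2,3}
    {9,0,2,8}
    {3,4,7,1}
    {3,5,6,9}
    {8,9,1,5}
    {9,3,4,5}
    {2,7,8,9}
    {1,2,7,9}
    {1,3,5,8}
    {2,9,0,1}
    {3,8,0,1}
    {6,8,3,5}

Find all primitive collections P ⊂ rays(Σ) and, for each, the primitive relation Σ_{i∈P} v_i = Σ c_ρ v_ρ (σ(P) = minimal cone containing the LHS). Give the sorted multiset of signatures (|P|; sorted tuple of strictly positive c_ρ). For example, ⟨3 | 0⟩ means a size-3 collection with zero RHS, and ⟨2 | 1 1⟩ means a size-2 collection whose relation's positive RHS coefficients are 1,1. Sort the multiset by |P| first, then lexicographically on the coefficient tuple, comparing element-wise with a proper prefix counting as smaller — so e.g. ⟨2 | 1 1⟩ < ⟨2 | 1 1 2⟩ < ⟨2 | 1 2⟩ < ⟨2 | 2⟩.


20 collections generate NE(X_Σ); each relation:

  P = {0,5}:  v_{0} + v_{5} = v_{1} ; sig = ⟨2 | 1⟩
  P = {0,6}:  v_{0} + v_{6} = v_{8} ; sig = ⟨2 | 1⟩
  P = {0,7}:  v_{0} + v_{7} = v_{2} ; sig = ⟨2 | 1⟩
  P = {4,8}:  v_{4} + v_{8} = v_{3} ; sig = ⟨2 | 1⟩
  P = {1,6}:  v_{1} + v_{6} = v_{5} + v_{8} ; sig = ⟨2 | 1 1⟩
  P = {2,5}:  v_{2} + v_{5} = v_{1} + v_{7} ; sig = ⟨2 | 1 1⟩
  P = {2,6}:  v_{2} + v_{6} = v_{7} + v_{8} ; sig = ⟨2 | 1 1⟩
  P = {6,7}:  v_{6} + v_{7} = v_{3} + v_{9} ; sig = ⟨2 | 1 1⟩
  P = {0,4}:  v_{0} + v_{4} = v_{1} + v_{3} + v_{7} ; sig = ⟨2 | 1 1 1⟩
  P = {2,4}:  v_{2} + v_{4} = v_{1} + v_{3} + 2·v_{7} ; sig = ⟨2 | 1 1 2⟩
  P = {4,6}:  v_{4} + v_{6} = 2·v_{3} + v_{5} + v_{9} ; sig = ⟨2 | 1 1 2⟩
  P = {1,3,9}:  v_{1} + v_{3} + v_{9} = 0 ; sig = ⟨3 | 0⟩
  P = {5,7,8}:  v_{5} + v_{7} + v_{8} = 0 ; sig = ⟨3 | 0⟩
  P = {1,7,8}:  v_{1} + v_{7} + v_{8} = v_{0} ; sig = ⟨3 | 1⟩
  P = {3,5,7}:  v_{3} + v_{5} + v_{7} = v_{4} ; sig = ⟨3 | 1⟩
  P = {0,3,9}:  v_{0} + v_{3} + v_{9} = v_{7} + v_{8} ; sig = ⟨3 | 1 1⟩
  P = {1,4,9}:  v_{1} + v_{4} + v_{9} = v_{5} + v_{7} ; sig = ⟨3 | 1 1⟩
  P = {2,3,9}:  v_{2} + v_{3} + v_{9} = 2·v_{7} + v_{8} ; sig = ⟨3 | 1 2⟩
  P = {1,2,8}:  v_{1} + v_{2} + v_{8} = 2·v_{0} ; sig = ⟨3 | 2⟩
  P = {3,5,8,9}:  v_{3} + v_{5} + v_{8} + v_{9} = v_{6} ; sig = ⟨4 | 1⟩

Hence PRS(X_Σ) =
    |P|=2: 11 collections, coeffs (1), (1), (1), (1), (1,1), (1,1), (1,1), (1,1), (1,1,1), (1,1,2), (1,1,2)
    |P|=3: 8 collections, coeffs (), (), (1), (1), (1,1), (1,1), (1,2), (2)
    |P|=4: 1 collection, coeffs (1)


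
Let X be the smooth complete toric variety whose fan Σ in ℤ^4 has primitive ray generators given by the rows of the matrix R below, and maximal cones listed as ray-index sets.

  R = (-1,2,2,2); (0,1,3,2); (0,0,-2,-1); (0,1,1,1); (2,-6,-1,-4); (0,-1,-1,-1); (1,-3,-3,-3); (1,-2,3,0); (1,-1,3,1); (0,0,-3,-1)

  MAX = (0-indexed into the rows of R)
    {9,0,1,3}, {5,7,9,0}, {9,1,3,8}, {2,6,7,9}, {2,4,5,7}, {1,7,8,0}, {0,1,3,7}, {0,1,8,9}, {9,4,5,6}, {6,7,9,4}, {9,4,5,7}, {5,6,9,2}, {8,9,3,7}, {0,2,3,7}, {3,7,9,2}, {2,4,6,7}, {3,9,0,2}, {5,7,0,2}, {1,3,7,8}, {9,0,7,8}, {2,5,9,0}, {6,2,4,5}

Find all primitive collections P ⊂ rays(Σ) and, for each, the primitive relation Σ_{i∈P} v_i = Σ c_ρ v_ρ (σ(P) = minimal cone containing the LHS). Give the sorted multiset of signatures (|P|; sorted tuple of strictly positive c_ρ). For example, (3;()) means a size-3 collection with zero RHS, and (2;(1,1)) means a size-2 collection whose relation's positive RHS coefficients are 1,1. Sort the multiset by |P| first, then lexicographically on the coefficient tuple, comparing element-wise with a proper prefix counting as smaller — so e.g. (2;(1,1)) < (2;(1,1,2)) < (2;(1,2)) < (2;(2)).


Σ has 20 primitive collections:

  P = {3,5}:  v_{3} + v_{5} = 0  →  sig = (2;())
  P = {0,6}:  v_{0} + v_{6} = v_{5}  →  sig = (2;(1))
  P = {1,2}:  v_{1} + v_{2} = v_{3}  →  sig = (2;(1))
  P = {1,6}:  v_{1} + v_{6} = v_{7} + v_{9}  →  sig = (2;(1,1))
  P = {3,4}:  v_{3} + v_{4} = v_{6} + v_{7}  →  sig = (2;(1,1))
  P = {1,5}:  v_{1} + v_{5} = v_{0} + v_{7} + v_{9}  →  sig = (2;(1,1,1))
  P = {2,8}:  v_{2} + v_{8} = v_{3} + v_{7} + v_{9}  →  sig = (2;(1,1,1))
  P = {3,6}:  v_{3} + v_{6} = v_{2} + v_{7} + v_{9}  →  sig = (2;(1,1,1))
  P = {1,4}:  v_{1} + v_{4} = v_{5} + 2·v_{7} + v_{9}  →  sig = (2;(1,1,2))
  P = {0,4}:  v_{0} + v_{4} = 2·v_{5} + v_{7}  →  sig = (2;(1,2))
  P = {5,8}:  v_{5} + v_{8} = v_{0} + 2·v_{7} + 2·v_{9}  →  sig = (2;(1,2,2))
  P = {4,8}:  v_{4} + v_{8} = v_{5} + 3·v_{7} + 2·v_{9}  →  sig = (2;(1,2,3))
  P = {6,8}:  v_{6} + v_{8} = 2·v_{7} + 2·v_{9}  →  sig = (2;(2,2))
  P = {1,7,9}:  v_{1} + v_{7} + v_{9} = v_{8}  →  sig = (3;(1))
  P = {5,6,7}:  v_{5} + v_{6} + v_{7} = v_{4}  →  sig = (3;(1))
  P = {0,3,8}:  v_{0} + v_{3} + v_{8} = 2·v_{1}  →  sig = (3;(2))
  P = {2,4,9}:  v_{2} + v_{4} + v_{9} = 2·v_{6}  →  sig = (3;(2))
  P = {0,2,7,9}:  v_{0} + v_{2} + v_{7} + v_{9} = 0  →  sig = (4;())
  P = {0,3,7,9}:  v_{0} + v_{3} + v_{7} + v_{9} = v_{1}  →  sig = (4;(1))
  P = {2,5,7,9}:  v_{2} + v_{5} + v_{7} + v_{9} = v_{6}  →  sig = (4;(1))

Signatures (|P|; sorted positive RHS coefficients), sorted:
[(2;()), (2;(1)), (2;(1)), (2;(1,1)), (2;(1,1)), (2;(1,1,1)), (2;(1,1,1)), (2;(1,1,1)), (2;(1,1,2)), (2;(1,2)), (2;(1,2,2)), (2;(1,2,3)), (2;(2,2)), (3;(1)), (3;(1)), (3;(2)), (3;(2)), (4;()), (4;(1)), (4;(1))]


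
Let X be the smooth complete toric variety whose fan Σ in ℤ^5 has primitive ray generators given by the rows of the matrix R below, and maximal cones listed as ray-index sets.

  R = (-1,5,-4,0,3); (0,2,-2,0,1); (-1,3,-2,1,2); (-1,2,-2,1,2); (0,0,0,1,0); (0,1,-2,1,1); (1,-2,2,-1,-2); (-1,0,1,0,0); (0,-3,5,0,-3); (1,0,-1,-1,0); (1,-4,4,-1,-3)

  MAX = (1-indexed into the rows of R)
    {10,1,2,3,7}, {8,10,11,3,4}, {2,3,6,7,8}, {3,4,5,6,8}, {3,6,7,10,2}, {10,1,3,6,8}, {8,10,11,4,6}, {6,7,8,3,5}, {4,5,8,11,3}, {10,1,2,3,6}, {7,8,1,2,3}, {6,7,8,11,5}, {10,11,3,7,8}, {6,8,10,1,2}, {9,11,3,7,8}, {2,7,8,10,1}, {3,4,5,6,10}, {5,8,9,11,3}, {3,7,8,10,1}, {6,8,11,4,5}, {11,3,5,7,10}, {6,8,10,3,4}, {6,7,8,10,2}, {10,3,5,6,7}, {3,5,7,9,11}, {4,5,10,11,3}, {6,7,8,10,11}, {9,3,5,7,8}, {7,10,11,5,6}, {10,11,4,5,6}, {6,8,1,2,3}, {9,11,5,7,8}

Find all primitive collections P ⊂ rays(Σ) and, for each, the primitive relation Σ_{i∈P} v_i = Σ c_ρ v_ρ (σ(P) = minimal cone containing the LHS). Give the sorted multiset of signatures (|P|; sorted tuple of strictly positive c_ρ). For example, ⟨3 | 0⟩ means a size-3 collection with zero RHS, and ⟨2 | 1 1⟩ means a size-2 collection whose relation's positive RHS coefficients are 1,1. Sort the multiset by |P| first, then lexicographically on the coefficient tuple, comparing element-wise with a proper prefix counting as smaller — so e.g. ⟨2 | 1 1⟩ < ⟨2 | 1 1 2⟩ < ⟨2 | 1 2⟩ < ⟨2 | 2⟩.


18 collections generate NE(X_Σ); each relation:

  P={4,7}:  v_{4} + v_{7} = 0  so sig = ⟨2 | 0⟩
  P={2,11}:  v_{2} + v_{11} = v_{7}  so sig = ⟨2 | 1⟩
  P={1,5}:  v_{1} + v_{5} = v_{2} + v_{3}  so sig = ⟨2 | 1 1⟩
  P={2,5}:  v_{2} + v_{5} = v_{3} + v_{6} + v_{7}  so sig = ⟨2 | 1 1 1⟩
  P={9,10}:  v_{9} + v_{10} = v_{3} + v_{7} + v_{11}  so sig = ⟨2 | 1 1 1⟩
  P={1,11}:  v_{1} + v_{11} = v_{3} + v_{7} + v_{8} + v_{10}  so sig = ⟨2 | 1 1 1 1⟩
  P={2,4}:  v_{2} + v_{4} = v_{3} + v_{6} + v_{8} + v_{10}  so sig = ⟨2 | 1 1 1 1⟩
  P={4,9}:  v_{4} + v_{9} = v_{3} + v_{5} + v_{8} + v_{11}  so sig = ⟨2 | 1 1 1 1⟩
  P={2,9}:  v_{2} + v_{9} = v_{3} + v_{5} + 2·v_{7} + v_{8}  so sig = ⟨2 | 1 1 1 2⟩
  P={6,9}:  v_{6} + v_{9} = 2·v_{5} + v_{7} + v_{8}  so sig = ⟨2 | 1 1 2⟩
  P={1,9}:  v_{1} + v_{9} = 2·v_{3} + 2·v_{7} + v_{8}  so sig = ⟨2 | 1 2 2⟩
  P={1,4}:  v_{1} + v_{4} = 2·v_{3} + v_{6} + 2·v_{8} + 2·v_{10}  so sig = ⟨2 | 1 2 2 2⟩
  P={5,8,10}:  v_{5} + v_{8} + v_{10} = 0  so sig = ⟨3 | 0⟩
  P={3,6,11}:  v_{3} + v_{6} + v_{11} = v_{5}  so sig = ⟨3 | 1⟩
  P={1,6,7}:  v_{1} + v_{6} + v_{7} = 2·v_{2}  so sig = ⟨3 | 2⟩
  P={2,3,8,10}:  v_{2} + v_{3} + v_{8} + v_{10} = v_{1}  so sig = ⟨4 | 1⟩
  P={3,5,7,8,11}:  v_{3} + v_{5} + v_{7} + v_{8} + v_{11} = v_{9}  so sig = ⟨5 | 1⟩
  P={3,6,7,8,10}:  v_{3} + v_{6} + v_{7} + v_{8} + v_{10} = v_{2}  so sig = ⟨5 | 1⟩

so the primitive-relation signature multiset is
[⟨2 | 0⟩, ⟨2 | 1⟩, ⟨2 | 1 1⟩, ⟨2 | 1 1 1⟩, ⟨2 | 1 1 1⟩, ⟨2 | 1 1 1 1⟩, ⟨2 | 1 1 1 1⟩, ⟨2 | 1 1 1 1⟩, ⟨2 | 1 1 1 2⟩, ⟨2 | 1 1 2⟩, ⟨2 | 1 2 2⟩, ⟨2 | 1 2 2 2⟩, ⟨3 | 0⟩, ⟨3 | 1⟩, ⟨3 | 2⟩, ⟨4 | 1⟩, ⟨5 | 1⟩, ⟨5 | 1⟩]


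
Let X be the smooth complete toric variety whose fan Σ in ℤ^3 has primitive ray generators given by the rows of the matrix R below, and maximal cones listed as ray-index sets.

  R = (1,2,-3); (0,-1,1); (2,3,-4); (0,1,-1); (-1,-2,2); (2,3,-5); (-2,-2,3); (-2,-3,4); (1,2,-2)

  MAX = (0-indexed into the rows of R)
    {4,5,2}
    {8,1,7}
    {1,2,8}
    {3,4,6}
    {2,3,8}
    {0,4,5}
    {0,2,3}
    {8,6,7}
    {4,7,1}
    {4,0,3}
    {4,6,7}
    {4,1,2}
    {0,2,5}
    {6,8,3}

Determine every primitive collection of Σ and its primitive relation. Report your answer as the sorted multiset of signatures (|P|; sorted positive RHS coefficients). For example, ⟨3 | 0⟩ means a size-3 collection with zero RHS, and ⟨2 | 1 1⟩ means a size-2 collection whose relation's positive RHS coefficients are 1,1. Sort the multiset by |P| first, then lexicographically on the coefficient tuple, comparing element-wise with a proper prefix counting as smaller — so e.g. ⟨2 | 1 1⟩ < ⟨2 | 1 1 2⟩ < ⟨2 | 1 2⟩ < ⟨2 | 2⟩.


17 minimal non-faces of Δ(Σ) (on 9 rays):

  P = {1,3}:  v_{1} + v_{3} = 0 — sig = ⟨2 | 0⟩
  P = {2,7}:  v_{2} + v_{7} = 0 — sig = ⟨2 | 0⟩
  P = {4,8}:  v_{4} + v_{8} = 0 — sig = ⟨2 | 0⟩
  P = {1,6}:  v_{1} + v_{6} = v_{7} — sig = ⟨2 | 1⟩
  P = {2,6}:  v_{2} + v_{6} = v_{3} — sig = ⟨2 | 1⟩
  P = {3,7}:  v_{3} + v_{7} = v_{6} — sig = ⟨2 | 1⟩
  P = {0,1}:  v_{0} + v_{1} = v_{2} + v_{4} — sig = ⟨2 | 1 1⟩
  P = {0,7}:  v_{0} + v_{7} = v_{3} + v_{4} — sig = ⟨2 | 1 1⟩
  P = {0,8}:  v_{0} + v_{8} = v_{2} + v_{3} — sig = ⟨2 | 1 1⟩
  P = {5,7}:  v_{5} + v_{7} = v_{0} + v_{4} — sig = ⟨2 | 1 1⟩
  P = {5,8}:  v_{5} + v_{8} = v_{0} + v_{2} — sig = ⟨2 | 1 1⟩
  P = {5,6}:  v_{5} + v_{6} = v_{0} + v_{3} + v_{4} — sig = ⟨2 | 1 1 1⟩
  P = {0,6}:  v_{0} + v_{6} = 2·v_{3} + v_{4} — sig = ⟨2 | 1 2⟩
  P = {3,5}:  v_{3} + v_{5} = 2·v_{0} — sig = ⟨2 | 2⟩
  P = {1,5}:  v_{1} + v_{5} = 2·v_{2} + 2·v_{4} — sig = ⟨2 | 2 2⟩
  P = {0,2,4}:  v_{0} + v_{2} + v_{4} = v_{5} — sig = ⟨3 | 1⟩
  P = {2,3,4}:  v_{2} + v_{3} + v_{4} = v_{0} — sig = ⟨3 | 1⟩

so the primitive-relation signature multiset is
[⟨2 | 0⟩, ⟨2 | 0⟩, ⟨2 | 0⟩, ⟨2 | 1⟩, ⟨2 | 1⟩, ⟨2 | 1⟩, ⟨2 | 1 1⟩, ⟨2 | 1 1⟩, ⟨2 | 1 1⟩, ⟨2 | 1 1⟩, ⟨2 | 1 1⟩, ⟨2 | 1 1 1⟩, ⟨2 | 1 2⟩, ⟨2 | 2⟩, ⟨2 | 2 2⟩, ⟨3 | 1⟩, ⟨3 | 1⟩]


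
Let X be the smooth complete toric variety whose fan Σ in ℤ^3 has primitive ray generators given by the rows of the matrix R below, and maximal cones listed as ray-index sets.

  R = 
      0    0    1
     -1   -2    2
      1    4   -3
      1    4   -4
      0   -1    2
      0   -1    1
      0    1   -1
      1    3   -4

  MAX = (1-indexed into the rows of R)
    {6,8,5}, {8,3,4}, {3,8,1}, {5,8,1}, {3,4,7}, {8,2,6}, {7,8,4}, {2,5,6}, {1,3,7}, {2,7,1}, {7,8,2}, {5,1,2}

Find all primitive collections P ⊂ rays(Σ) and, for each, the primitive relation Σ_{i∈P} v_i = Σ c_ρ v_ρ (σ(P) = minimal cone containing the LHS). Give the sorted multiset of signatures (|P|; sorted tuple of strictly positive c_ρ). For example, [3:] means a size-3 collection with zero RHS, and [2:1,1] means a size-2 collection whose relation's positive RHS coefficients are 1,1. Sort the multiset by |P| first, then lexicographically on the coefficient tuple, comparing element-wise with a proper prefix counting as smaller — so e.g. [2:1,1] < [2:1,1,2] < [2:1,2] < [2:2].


Δ(Σ) — 8 vertices, 14 min non-faces:

  P={6,7}:  v_{6} + v_{7} = 0  →  sig = [2:]
  P={1,4}:  v_{1} + v_{4} = v_{3}  →  sig = [2:1]
  P={1,6}:  v_{1} + v_{6} = v_{5}  →  sig = [2:1]
  P={5,7}:  v_{5} + v_{7} = v_{1}  →  sig = [2:1]
  P={4,6}:  v_{4} + v_{6} = v_{1} + v_{8}  →  sig = [2:1,1]
  P={2,3}:  v_{2} + v_{3} = v_{1} + 2·v_{7}  →  sig = [2:1,2]
  P={3,6}:  v_{3} + v_{6} = 2·v_{1} + v_{8}  →  sig = [2:1,2]
  P={4,5}:  v_{4} + v_{5} = 2·v_{1} + v_{8}  →  sig = [2:1,2]
  P={3,5}:  v_{3} + v_{5} = 3·v_{1} + v_{8}  →  sig = [2:1,3]
  P={2,4}:  v_{2} + v_{4} = 2·v_{7}  →  sig = [2:2]
  P={2,5,8}:  v_{2} + v_{5} + v_{8} = 0  →  sig = [3:]
  P={1,2,8}:  v_{1} + v_{2} + v_{8} = v_{7}  →  sig = [3:1]
  P={1,7,8}:  v_{1} + v_{7} + v_{8} = v_{4}  →  sig = [3:1]
  P={3,7,8}:  v_{3} + v_{7} + v_{8} = 2·v_{4}  →  sig = [3:2]

Sorted signature multiset PRS(X):
[[2:], [2:1], [2:1], [2:1], [2:1,1], [2:1,2], [2:1,2], [2:1,2], [2:1,3], [2:2], [3:], [3:1], [3:1], [3:2]]


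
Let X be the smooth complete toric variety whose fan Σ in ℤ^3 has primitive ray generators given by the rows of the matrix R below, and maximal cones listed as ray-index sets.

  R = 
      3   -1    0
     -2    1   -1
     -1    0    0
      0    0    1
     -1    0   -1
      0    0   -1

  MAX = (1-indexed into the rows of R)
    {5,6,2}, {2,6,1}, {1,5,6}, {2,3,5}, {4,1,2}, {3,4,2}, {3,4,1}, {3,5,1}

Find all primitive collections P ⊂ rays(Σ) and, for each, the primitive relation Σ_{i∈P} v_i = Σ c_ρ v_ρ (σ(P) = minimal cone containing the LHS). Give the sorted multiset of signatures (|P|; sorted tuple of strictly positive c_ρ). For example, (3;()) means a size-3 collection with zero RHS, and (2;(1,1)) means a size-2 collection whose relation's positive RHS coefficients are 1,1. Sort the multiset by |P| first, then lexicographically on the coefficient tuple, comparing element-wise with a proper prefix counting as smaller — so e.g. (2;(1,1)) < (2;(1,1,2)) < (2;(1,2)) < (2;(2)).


The 5 primitive collections of Σ (r=6, n=3):

  • {4,6}:  v_{4} + v_{6} = 0  so sig = (2;())
  • {3,6}:  v_{3} + v_{6} = v_{5}  so sig = (2;(1))
  • {4,5}:  v_{4} + v_{5} = v_{3}  so sig = (2;(1))
  • {1,2,3}:  v_{1} + v_{2} + v_{3} = v_{6}  so sig = (3;(1))
  • {1,2,5}:  v_{1} + v_{2} + v_{5} = 2·v_{6}  so sig = (3;(2))

Signatures (|P|; sorted positive RHS coefficients), sorted:
    (2;())
    (2;(1))
    (2;(1))
    (3;(1))
    (3;(2))


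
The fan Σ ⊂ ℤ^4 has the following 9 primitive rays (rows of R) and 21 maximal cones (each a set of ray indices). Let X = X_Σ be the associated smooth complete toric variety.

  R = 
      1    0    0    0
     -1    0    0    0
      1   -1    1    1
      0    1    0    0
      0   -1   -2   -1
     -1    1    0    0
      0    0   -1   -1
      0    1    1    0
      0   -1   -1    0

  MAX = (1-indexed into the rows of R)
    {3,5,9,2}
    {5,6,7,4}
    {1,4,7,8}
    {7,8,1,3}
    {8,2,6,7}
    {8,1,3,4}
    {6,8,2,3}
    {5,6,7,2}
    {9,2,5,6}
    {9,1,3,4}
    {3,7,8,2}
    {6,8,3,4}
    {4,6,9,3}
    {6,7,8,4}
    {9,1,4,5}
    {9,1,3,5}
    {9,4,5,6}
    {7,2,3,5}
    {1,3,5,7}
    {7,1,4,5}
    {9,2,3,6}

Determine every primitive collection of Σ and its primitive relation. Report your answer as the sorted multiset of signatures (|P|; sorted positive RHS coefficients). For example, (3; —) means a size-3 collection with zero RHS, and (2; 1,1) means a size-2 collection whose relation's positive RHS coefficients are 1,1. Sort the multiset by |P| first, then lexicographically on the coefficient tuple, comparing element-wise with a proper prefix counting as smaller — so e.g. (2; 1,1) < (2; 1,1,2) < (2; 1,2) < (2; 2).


|primitive collections| = 10. Relations:

  P={1,2}:  v_{1} + v_{2} = 0  ⟹  sig = (2; —)
  P={8,9}:  v_{8} + v_{9} = 0  ⟹  sig = (2; —)
  P={1,6}:  v_{1} + v_{6} = v_{4}  ⟹  sig = (2; 1)
  P={2,4}:  v_{2} + v_{4} = v_{6}  ⟹  sig = (2; 1)
  P={5,8}:  v_{5} + v_{8} = v_{7}  ⟹  sig = (2; 1)
  P={7,9}:  v_{7} + v_{9} = v_{5}  ⟹  sig = (2; 1)
  P={3,6,7}:  v_{3} + v_{6} + v_{7} = 0  ⟹  sig = (3; —)
  P={3,4,7}:  v_{3} + v_{4} + v_{7} = v_{1}  ⟹  sig = (3; 1)
  P={3,5,6}:  v_{3} + v_{5} + v_{6} = v_{9}  ⟹  sig = (3; 1)
  P={3,4,5}:  v_{3} + v_{4} + v_{5} = v_{1} + v_{9}  ⟹  sig = (3; 1,1)

Signatures (|P|; sorted positive RHS coefficients), sorted:
    (2; —)
    (2; —)
    (2; 1)
    (2; 1)
    (2; 1)
    (2; 1)
    (3; —)
    (3; 1)
    (3; 1)
    (3; 1,1)


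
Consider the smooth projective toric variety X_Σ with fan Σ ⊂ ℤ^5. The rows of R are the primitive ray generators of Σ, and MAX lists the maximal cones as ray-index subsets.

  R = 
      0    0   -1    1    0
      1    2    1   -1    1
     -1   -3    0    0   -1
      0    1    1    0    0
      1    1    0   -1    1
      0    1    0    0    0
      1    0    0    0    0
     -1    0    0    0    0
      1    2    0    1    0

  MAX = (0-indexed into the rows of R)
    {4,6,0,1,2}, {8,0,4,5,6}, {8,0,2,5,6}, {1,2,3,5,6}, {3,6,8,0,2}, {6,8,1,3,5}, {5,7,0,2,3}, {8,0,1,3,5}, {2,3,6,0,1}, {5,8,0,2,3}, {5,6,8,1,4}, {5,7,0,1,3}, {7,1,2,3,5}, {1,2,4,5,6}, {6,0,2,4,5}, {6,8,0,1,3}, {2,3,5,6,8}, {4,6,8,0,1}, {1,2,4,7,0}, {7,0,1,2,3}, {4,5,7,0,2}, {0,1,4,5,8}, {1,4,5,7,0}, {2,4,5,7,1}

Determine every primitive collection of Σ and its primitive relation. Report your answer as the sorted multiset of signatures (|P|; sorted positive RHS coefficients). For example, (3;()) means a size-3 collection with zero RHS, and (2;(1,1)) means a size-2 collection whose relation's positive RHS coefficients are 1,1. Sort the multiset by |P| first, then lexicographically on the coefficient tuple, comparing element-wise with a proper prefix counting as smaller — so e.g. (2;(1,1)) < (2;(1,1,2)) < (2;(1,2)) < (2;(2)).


|primitive collections| = 8. Relations:

  {6,7}:  v_{6} + v_{7} = 0  →  sig = (2;())
  {3,4}:  v_{3} + v_{4} = v_{1}  →  sig = (2;(1))
  {7,8}:  v_{7} + v_{8} = v_{0} + v_{3} + v_{5}  →  sig = (2;(1,1,1))
  {2,4,8}:  v_{2} + v_{4} + v_{8} = v_{6}  →  sig = (3;(1))
  {1,2,8}:  v_{1} + v_{2} + v_{8} = v_{3} + v_{6}  →  sig = (3;(1,1))
  {0,1,2,5}:  v_{0} + v_{1} + v_{2} + v_{5} = 0  →  sig = (4;())
  {0,3,5,6}:  v_{0} + v_{3} + v_{5} + v_{6} = v_{8}  →  sig = (4;(1))
  {0,1,5,6}:  v_{0} + v_{1} + v_{5} + v_{6} = v_{4} + v_{8}  →  sig = (4;(1,1))

so the primitive-relation signature multiset is
    |P|=2: 3 collections, coeffs (), (1), (1,1,1)
    |P|=3: 2 collections, coeffs (1), (1,1)
    |P|=4: 3 collections, coeffs (), (1), (1,1)


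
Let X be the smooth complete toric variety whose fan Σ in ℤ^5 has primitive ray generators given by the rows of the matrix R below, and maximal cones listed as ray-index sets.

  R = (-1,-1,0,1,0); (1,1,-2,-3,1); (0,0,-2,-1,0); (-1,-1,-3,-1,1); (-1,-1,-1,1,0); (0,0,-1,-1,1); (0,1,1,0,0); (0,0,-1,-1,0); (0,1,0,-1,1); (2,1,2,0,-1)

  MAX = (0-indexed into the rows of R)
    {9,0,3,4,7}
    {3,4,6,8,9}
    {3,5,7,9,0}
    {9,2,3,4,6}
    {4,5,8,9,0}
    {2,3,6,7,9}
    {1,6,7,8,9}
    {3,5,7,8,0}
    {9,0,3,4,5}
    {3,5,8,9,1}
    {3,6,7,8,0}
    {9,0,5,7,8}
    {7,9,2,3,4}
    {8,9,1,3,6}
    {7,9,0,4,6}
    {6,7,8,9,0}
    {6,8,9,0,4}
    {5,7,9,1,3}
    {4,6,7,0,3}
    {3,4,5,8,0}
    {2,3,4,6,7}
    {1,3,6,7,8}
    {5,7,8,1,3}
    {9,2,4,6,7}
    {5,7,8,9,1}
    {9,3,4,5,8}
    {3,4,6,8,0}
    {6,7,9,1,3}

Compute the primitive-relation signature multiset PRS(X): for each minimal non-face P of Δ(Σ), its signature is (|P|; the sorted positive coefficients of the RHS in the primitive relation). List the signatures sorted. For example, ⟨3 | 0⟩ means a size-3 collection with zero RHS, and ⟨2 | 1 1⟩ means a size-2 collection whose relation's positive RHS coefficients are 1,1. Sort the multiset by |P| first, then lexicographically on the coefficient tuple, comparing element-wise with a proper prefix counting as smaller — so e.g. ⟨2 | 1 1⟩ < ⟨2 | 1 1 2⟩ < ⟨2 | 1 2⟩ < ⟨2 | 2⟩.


Minimal non-faces — 13 found among 10 rays, 28 max cones:

  P={5,6}:  v_{5} + v_{6} = v_{8}  so sig = ⟨2 | 1⟩
  P={0,1}:  v_{0} + v_{1} = v_{5} + v_{7}  so sig = ⟨2 | 1 1⟩
  P={0,2}:  v_{0} + v_{2} = v_{4} + v_{7}  so sig = ⟨2 | 1 1⟩
  P={1,4}:  v_{1} + v_{4} = 2·v_{3} + v_{6} + v_{9}  so sig = ⟨2 | 1 1 2⟩
  P={2,5}:  v_{2} + v_{5} = 2·v_{3} + v_{6} + v_{9}  so sig = ⟨2 | 1 1 2⟩
  P={2,8}:  v_{2} + v_{8} = 2·v_{3} + 2·v_{6} + v_{9}  so sig = ⟨2 | 1 2 2⟩
  P={1,2}:  v_{1} + v_{2} = 3·v_{3} + 2·v_{6} + v_{7} + 2·v_{9}  so sig = ⟨2 | 1 2 2 3⟩
  P={4,5,7}:  v_{4} + v_{5} + v_{7} = v_{3}  so sig = ⟨3 | 1⟩
  P={4,7,8}:  v_{4} + v_{7} + v_{8} = v_{3} + v_{6}  so sig = ⟨3 | 1 1⟩
  P={0,3,6,9}:  v_{0} + v_{3} + v_{6} + v_{9} = 0  so sig = ⟨4 | 0⟩
  P={0,3,8,9}:  v_{0} + v_{3} + v_{8} + v_{9} = v_{5}  so sig = ⟨4 | 1⟩
  P={3,7,8,9}:  v_{3} + v_{7} + v_{8} + v_{9} = v_{1}  so sig = ⟨4 | 1⟩
  P={3,4,6,7,9}:  v_{3} + v_{4} + v_{6} + v_{7} + v_{9} = v_{2}  so sig = ⟨5 | 1⟩

Signatures (|P|; sorted positive RHS coefficients), sorted:
[⟨2 | 1⟩, ⟨2 | 1 1⟩, ⟨2 | 1 1⟩, ⟨2 | 1 1 2⟩, ⟨2 | 1 1 2⟩, ⟨2 | 1 2 2⟩, ⟨2 | 1 2 2 3⟩, ⟨3 | 1⟩, ⟨3 | 1 1⟩, ⟨4 | 0⟩, ⟨4 | 1⟩, ⟨4 | 1⟩, ⟨5 | 1⟩]


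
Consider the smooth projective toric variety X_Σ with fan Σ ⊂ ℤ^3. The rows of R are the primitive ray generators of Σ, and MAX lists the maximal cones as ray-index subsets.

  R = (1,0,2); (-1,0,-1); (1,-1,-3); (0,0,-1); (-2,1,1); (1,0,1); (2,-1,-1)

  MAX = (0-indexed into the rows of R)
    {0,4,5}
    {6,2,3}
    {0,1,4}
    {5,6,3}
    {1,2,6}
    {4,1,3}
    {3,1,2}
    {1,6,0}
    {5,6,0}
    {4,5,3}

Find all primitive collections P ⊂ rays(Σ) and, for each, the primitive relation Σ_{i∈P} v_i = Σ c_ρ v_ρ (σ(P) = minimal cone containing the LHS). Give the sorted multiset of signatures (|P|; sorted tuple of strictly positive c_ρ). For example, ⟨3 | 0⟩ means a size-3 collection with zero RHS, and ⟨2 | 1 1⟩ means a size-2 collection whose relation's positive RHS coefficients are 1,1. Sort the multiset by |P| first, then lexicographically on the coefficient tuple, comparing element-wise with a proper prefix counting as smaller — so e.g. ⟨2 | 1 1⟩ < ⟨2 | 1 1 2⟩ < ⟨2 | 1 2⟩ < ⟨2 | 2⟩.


7 minimal non-faces of Δ(Σ) (on 7 rays):

  P = {1,5}:  v_{1} + v_{5} = 0  so sig = ⟨2 | 0⟩
  P = {4,6}:  v_{4} + v_{6} = 0  so sig = ⟨2 | 0⟩
  P = {0,2}:  v_{0} + v_{2} = v_{6}  so sig = ⟨2 | 1⟩
  P = {0,3}:  v_{0} + v_{3} = v_{5}  so sig = ⟨2 | 1⟩
  P = {2,4}:  v_{2} + v_{4} = v_{1} + v_{3}  so sig = ⟨2 | 1 1⟩
  P = {2,5}:  v_{2} + v_{5} = v_{3} + v_{6}  so sig = ⟨2 | 1 1⟩
  P = {1,3,6}:  v_{1} + v_{3} + v_{6} = v_{2}  so sig = ⟨3 | 1⟩

Signatures (|P|; sorted positive RHS coefficients), sorted:
    ⟨2 | 0⟩
    ⟨2 | 0⟩
    ⟨2 | 1⟩
    ⟨2 | 1⟩
    ⟨2 | 1 1⟩
    ⟨2 | 1 1⟩
    ⟨3 | 1⟩


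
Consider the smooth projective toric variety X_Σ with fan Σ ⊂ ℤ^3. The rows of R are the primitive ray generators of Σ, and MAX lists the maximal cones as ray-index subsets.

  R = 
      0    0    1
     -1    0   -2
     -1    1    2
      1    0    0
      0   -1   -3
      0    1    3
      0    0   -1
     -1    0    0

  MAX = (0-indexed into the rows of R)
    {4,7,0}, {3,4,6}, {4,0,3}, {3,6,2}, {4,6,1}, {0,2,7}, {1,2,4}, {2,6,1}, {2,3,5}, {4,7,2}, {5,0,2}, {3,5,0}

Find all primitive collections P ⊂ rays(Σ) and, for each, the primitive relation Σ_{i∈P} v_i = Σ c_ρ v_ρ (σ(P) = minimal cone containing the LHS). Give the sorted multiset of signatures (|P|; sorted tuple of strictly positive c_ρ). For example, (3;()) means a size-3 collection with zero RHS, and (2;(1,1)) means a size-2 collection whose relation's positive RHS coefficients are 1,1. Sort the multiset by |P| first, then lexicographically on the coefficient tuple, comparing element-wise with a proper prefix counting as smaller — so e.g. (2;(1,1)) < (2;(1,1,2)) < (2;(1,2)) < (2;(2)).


|primitive collections| = 14. Relations:

  • {0,6}:  v_{0} + v_{6} = 0  →  sig = (2;())
  • {3,7}:  v_{3} + v_{7} = 0  →  sig = (2;())
  • {4,5}:  v_{4} + v_{5} = 0  →  sig = (2;())
  • {0,1}:  v_{0} + v_{1} = v_{2} + v_{4}  →  sig = (2;(1,1))
  • {1,5}:  v_{1} + v_{5} = v_{2} + v_{6}  →  sig = (2;(1,1))
  • {5,6}:  v_{5} + v_{6} = v_{2} + v_{3}  →  sig = (2;(1,1))
  • {5,7}:  v_{5} + v_{7} = v_{0} + v_{2}  →  sig = (2;(1,1))
  • {6,7}:  v_{6} + v_{7} = v_{2} + v_{4}  →  sig = (2;(1,1))
  • {1,3}:  v_{1} + v_{3} = 2·v_{6}  →  sig = (2;(2))
  • {1,7}:  v_{1} + v_{7} = 2·v_{2} + 2·v_{4}  →  sig = (2;(2,2))
  • {0,2,3}:  v_{0} + v_{2} + v_{3} = v_{5}  →  sig = (3;(1))
  • {0,2,4}:  v_{0} + v_{2} + v_{4} = v_{7}  →  sig = (3;(1))
  • {2,3,4}:  v_{2} + v_{3} + v_{4} = v_{6}  →  sig = (3;(1))
  • {2,4,6}:  v_{2} + v_{4} + v_{6} = v_{1}  →  sig = (3;(1))

Hence PRS(X_Σ) =
[(2;()), (2;()), (2;()), (2;(1,1)), (2;(1,1)), (2;(1,1)), (2;(1,1)), (2;(1,1)), (2;(2)), (2;(2,2)), (3;(1)), (3;(1)), (3;(1)), (3;(1))]


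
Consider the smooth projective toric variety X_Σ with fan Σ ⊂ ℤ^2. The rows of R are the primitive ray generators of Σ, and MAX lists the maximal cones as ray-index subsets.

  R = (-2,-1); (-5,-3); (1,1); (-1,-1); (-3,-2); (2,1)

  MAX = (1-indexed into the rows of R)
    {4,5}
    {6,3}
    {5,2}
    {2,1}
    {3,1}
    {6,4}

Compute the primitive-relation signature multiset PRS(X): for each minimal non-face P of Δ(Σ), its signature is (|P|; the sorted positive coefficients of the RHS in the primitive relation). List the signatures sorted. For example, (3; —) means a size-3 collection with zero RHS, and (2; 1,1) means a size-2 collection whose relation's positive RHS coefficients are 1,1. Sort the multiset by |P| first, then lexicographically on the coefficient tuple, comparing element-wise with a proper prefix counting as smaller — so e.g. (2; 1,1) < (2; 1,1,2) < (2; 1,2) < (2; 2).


The 9 primitive collections of Σ (r=6, n=2):

  P = {1,6}:  v_{1} + v_{6} = 0 ; sig = (2; —)
  P = {3,4}:  v_{3} + v_{4} = 0 ; sig = (2; —)
  P = {1,4}:  v_{1} + v_{4} = v_{5} ; sig = (2; 1)
  P = {1,5}:  v_{1} + v_{5} = v_{2} ; sig = (2; 1)
  P = {2,6}:  v_{2} + v_{6} = v_{5} ; sig = (2; 1)
  P = {3,5}:  v_{3} + v_{5} = v_{1} ; sig = (2; 1)
  P = {5,6}:  v_{5} + v_{6} = v_{4} ; sig = (2; 1)
  P = {2,3}:  v_{2} + v_{3} = 2·v_{1} ; sig = (2; 2)
  P = {2,4}:  v_{2} + v_{4} = 2·v_{5} ; sig = (2; 2)

Hence PRS(X_Σ) =
    (2; —)
    (2; —)
    (2; 1)
    (2; 1)
    (2; 1)
    (2; 1)
    (2; 1)
    (2; 2)
    (2; 2)


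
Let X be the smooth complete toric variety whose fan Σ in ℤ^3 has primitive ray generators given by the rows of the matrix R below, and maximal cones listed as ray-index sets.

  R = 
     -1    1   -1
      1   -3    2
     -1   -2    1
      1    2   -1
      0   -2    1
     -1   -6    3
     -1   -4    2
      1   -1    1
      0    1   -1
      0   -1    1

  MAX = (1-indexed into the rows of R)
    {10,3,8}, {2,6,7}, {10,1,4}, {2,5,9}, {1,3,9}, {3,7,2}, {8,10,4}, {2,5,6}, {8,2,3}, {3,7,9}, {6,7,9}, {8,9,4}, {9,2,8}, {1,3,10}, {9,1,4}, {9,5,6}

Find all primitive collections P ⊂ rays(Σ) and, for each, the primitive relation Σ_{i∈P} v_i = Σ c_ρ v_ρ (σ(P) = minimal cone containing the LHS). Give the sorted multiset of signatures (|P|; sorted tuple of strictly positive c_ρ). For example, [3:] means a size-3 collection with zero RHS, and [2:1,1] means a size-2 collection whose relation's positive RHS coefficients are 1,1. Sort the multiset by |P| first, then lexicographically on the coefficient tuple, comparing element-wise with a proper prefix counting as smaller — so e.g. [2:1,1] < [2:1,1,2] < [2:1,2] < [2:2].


25 minimal non-faces of Δ(Σ) (on 10 rays):

  P={1,8}:  v_{1} + v_{8} = 0  →  sig = [2:]
  P={3,4}:  v_{3} + v_{4} = 0  →  sig = [2:]
  P={9,10}:  v_{9} + v_{10} = 0  →  sig = [2:]
  P={1,2}:  v_{1} + v_{2} = v_{5}  →  sig = [2:1]
  P={3,5}:  v_{3} + v_{5} = v_{7}  →  sig = [2:1]
  P={4,7}:  v_{4} + v_{7} = v_{5}  →  sig = [2:1]
  P={5,7}:  v_{5} + v_{7} = v_{6}  →  sig = [2:1]
  P={5,8}:  v_{5} + v_{8} = v_{2}  →  sig = [2:1]
  P={1,5}:  v_{1} + v_{5} = v_{3} + v_{9}  →  sig = [2:1,1]
  P={4,5}:  v_{4} + v_{5} = v_{8} + v_{9}  →  sig = [2:1,1]
  P={5,10}:  v_{5} + v_{10} = v_{3} + v_{8}  →  sig = [2:1,1]
  P={6,8}:  v_{6} + v_{8} = v_{2} + v_{7}  →  sig = [2:1,1]
  P={7,8}:  v_{7} + v_{8} = v_{2} + v_{3}  →  sig = [2:1,1]
  P={1,6}:  v_{1} + v_{6} = v_{3} + v_{7} + v_{9}  →  sig = [2:1,1,1]
  P={1,7}:  v_{1} + v_{7} = 2·v_{3} + v_{9}  →  sig = [2:1,2]
  P={2,4}:  v_{2} + v_{4} = 2·v_{8} + v_{9}  →  sig = [2:1,2]
  P={2,10}:  v_{2} + v_{10} = v_{3} + 2·v_{8}  →  sig = [2:1,2]
  P={6,10}:  v_{6} + v_{10} = v_{2} + 2·v_{3}  →  sig = [2:1,2]
  P={7,10}:  v_{7} + v_{10} = 2·v_{3} + v_{8}  →  sig = [2:1,2]
  P={3,6}:  v_{3} + v_{6} = 2·v_{7}  →  sig = [2:2]
  P={4,6}:  v_{4} + v_{6} = 2·v_{5}  →  sig = [2:2]
  P={3,8,9}:  v_{3} + v_{8} + v_{9} = v_{5}  →  sig = [3:1]
  P={2,3,9}:  v_{2} + v_{3} + v_{9} = 2·v_{5}  →  sig = [3:2]
  P={2,7,9}:  v_{2} + v_{7} + v_{9} = 3·v_{5}  →  sig = [3:3]
  P={2,6,9}:  v_{2} + v_{6} + v_{9} = 4·v_{5}  →  sig = [3:4]

Signatures (|P|; sorted positive RHS coefficients), sorted:
[[2:], [2:], [2:], [2:1], [2:1], [2:1], [2:1], [2:1], [2:1,1], [2:1,1], [2:1,1], [2:1,1], [2:1,1], [2:1,1,1], [2:1,2], [2:1,2], [2:1,2], [2:1,2], [2:1,2], [2:2], [2:2], [3:1], [3:2], [3:3], [3:4]]


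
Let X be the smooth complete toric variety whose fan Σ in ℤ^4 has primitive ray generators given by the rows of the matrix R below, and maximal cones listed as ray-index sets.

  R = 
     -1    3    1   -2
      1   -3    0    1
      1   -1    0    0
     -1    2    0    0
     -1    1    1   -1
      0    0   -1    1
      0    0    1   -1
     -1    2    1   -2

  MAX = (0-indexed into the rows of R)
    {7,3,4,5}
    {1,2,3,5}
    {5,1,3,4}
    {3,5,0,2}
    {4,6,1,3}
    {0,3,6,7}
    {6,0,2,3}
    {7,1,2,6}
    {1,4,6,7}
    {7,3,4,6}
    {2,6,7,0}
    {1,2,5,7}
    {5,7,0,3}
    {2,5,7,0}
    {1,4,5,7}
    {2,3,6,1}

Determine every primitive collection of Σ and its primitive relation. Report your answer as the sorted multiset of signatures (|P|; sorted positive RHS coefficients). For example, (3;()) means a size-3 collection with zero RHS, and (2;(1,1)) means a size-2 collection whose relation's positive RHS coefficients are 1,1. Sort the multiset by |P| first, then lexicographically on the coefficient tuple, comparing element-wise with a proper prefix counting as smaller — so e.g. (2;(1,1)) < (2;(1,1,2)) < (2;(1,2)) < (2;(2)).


|primitive collections| = 6. Relations:

  {5,6}:  v_{5} + v_{6} = 0  →  sig = (2;())
  {0,1}:  v_{0} + v_{1} = v_{6}  →  sig = (2;(1))
  {2,4}:  v_{2} + v_{4} = v_{6}  →  sig = (2;(1))
  {0,4}:  v_{0} + v_{4} = v_{3} + v_{6} + v_{7}  →  sig = (2;(1,1,1))
  {1,3,7}:  v_{1} + v_{3} + v_{7} = v_{4}  →  sig = (3;(1))
  {2,3,7}:  v_{2} + v_{3} + v_{7} = v_{0}  →  sig = (3;(1))

Signatures (|P|; sorted positive RHS coefficients), sorted:
    (2;())
    (2;(1))
    (2;(1))
    (2;(1,1,1))
    (3;(1))
    (3;(1))


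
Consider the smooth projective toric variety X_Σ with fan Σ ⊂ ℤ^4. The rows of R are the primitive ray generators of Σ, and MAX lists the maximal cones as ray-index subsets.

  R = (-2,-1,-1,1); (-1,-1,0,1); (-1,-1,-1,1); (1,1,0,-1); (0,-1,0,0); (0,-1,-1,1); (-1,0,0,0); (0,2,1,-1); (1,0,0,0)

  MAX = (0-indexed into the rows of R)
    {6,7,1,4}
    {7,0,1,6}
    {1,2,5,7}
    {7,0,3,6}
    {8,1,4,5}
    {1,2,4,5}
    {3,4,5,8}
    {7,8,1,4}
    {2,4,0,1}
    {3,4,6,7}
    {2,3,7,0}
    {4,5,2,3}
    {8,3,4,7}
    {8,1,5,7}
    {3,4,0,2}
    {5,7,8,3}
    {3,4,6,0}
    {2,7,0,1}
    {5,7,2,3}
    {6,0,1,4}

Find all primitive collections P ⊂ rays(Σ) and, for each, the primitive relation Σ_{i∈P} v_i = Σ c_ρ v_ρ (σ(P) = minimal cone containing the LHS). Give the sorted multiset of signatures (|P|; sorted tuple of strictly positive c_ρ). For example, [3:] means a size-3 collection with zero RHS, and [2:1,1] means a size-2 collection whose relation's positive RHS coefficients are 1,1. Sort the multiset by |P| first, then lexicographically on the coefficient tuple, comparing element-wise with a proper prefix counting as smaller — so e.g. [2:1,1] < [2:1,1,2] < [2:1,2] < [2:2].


Primitive collections (10):

  {1,3}:  v_{1} + v_{3} = 0  ⟹  sig = [2:]
  {6,8}:  v_{6} + v_{8} = 0  ⟹  sig = [2:]
  {0,8}:  v_{0} + v_{8} = v_{2}  ⟹  sig = [2:1]
  {2,6}:  v_{2} + v_{6} = v_{0}  ⟹  sig = [2:1]
  {2,8}:  v_{2} + v_{8} = v_{5}  ⟹  sig = [2:1]
  {5,6}:  v_{5} + v_{6} = v_{2}  ⟹  sig = [2:1]
  {0,5}:  v_{0} + v_{5} = 2·v_{2}  ⟹  sig = [2:2]
  {4,5,7}:  v_{4} + v_{5} + v_{7} = 0  ⟹  sig = [3:]
  {2,4,7}:  v_{2} + v_{4} + v_{7} = v_{6}  ⟹  sig = [3:1]
  {0,4,7}:  v_{0} + v_{4} + v_{7} = 2·v_{6}  ⟹  sig = [3:2]

Signatures (|P|; sorted positive RHS coefficients), sorted:
    [2:]
    [2:]
    [2:1]
    [2:1]
    [2:1]
    [2:1]
    [2:2]
    [3:]
    [3:1]
    [3:2]


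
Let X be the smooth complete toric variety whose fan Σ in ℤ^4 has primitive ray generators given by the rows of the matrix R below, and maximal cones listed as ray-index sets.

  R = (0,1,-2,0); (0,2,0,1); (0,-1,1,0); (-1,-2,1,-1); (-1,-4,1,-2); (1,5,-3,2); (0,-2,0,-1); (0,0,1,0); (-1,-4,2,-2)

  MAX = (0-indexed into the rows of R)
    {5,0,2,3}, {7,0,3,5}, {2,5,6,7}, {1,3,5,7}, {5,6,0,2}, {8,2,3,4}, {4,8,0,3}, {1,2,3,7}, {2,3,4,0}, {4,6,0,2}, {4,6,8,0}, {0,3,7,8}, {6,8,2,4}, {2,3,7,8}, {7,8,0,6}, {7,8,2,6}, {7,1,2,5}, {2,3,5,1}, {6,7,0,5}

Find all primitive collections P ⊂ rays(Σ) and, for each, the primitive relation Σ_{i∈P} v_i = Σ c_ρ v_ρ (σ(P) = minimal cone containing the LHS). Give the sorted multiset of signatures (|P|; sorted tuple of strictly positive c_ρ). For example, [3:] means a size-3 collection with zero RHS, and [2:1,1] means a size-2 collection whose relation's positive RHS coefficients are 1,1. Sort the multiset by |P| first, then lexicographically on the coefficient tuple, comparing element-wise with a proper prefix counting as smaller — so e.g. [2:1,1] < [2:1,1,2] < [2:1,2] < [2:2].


Primitive collections (11):

  P = {1,6}:  v_{1} + v_{6} = 0  ⟹  sig = [2:]
  P = {1,4}:  v_{1} + v_{4} = v_{3}  ⟹  sig = [2:1]
  P = {3,6}:  v_{3} + v_{6} = v_{4}  ⟹  sig = [2:1]
  P = {4,5}:  v_{4} + v_{5} = v_{0}  ⟹  sig = [2:1]
  P = {4,7}:  v_{4} + v_{7} = v_{8}  ⟹  sig = [2:1]
  P = {0,1}:  v_{0} + v_{1} = v_{3} + v_{5}  ⟹  sig = [2:1,1]
  P = {1,8}:  v_{1} + v_{8} = v_{3} + v_{7}  ⟹  sig = [2:1,1]
  P = {5,8}:  v_{5} + v_{8} = v_{0} + v_{7}  ⟹  sig = [2:1,1]
  P = {0,2,7}:  v_{0} + v_{2} + v_{7} = 0  ⟹  sig = [3:]
  P = {0,2,8}:  v_{0} + v_{2} + v_{8} = v_{4}  ⟹  sig = [3:1]
  P = {2,3,5,7}:  v_{2} + v_{3} + v_{5} + v_{7} = v_{1}  ⟹  sig = [4:1]

Hence PRS(X_Σ) =
    |P|=2: 8 collections, coeffs (), (1), (1), (1), (1), (1,1), (1,1), (1,1)
    |P|=3: 2 collections, coeffs (), (1)
    |P|=4: 1 collection, coeffs (1)


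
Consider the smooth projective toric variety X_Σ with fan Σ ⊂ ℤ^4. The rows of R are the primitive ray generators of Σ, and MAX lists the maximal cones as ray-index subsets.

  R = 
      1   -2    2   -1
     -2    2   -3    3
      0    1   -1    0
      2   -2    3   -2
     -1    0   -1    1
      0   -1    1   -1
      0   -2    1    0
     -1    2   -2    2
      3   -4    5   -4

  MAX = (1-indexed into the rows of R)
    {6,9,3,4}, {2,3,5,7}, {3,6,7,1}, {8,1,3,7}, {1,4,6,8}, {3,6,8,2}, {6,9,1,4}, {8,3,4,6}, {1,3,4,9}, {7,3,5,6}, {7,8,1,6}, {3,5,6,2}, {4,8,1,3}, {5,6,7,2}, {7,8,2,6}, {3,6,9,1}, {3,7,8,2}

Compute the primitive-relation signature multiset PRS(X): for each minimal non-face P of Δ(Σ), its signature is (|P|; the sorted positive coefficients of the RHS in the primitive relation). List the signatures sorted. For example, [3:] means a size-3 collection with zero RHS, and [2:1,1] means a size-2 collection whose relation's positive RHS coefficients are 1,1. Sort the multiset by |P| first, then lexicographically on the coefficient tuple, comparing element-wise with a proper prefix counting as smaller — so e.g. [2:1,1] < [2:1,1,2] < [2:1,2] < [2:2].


|primitive collections| = 14. Relations:

  {1,5}:  v_{1} + v_{5} = v_{7}  ⇒ sig = [2:1]
  {2,9}:  v_{2} + v_{9} = v_{1}  ⇒ sig = [2:1]
  {4,5}:  v_{4} + v_{5} = v_{1}  ⇒ sig = [2:1]
  {5,8}:  v_{5} + v_{8} = v_{2}  ⇒ sig = [2:1]
  {8,9}:  v_{8} + v_{9} = v_{4}  ⇒ sig = [2:1]
  {1,2}:  v_{1} + v_{2} = v_{7} + v_{8}  ⇒ sig = [2:1,1]
  {2,4}:  v_{2} + v_{4} = v_{1} + v_{8}  ⇒ sig = [2:1,1]
  {5,9}:  v_{5} + v_{9} = 2·v_{1} + v_{3} + v_{6}  ⇒ sig = [2:1,1,2]
  {7,9}:  v_{7} + v_{9} = 3·v_{1} + v_{3} + v_{6}  ⇒ sig = [2:1,1,3]
  {4,7}:  v_{4} + v_{7} = 2·v_{1}  ⇒ sig = [2:2]
  {1,3,6,8}:  v_{1} + v_{3} + v_{6} + v_{8} = 0  ⇒ sig = [4:]
  {1,3,4,6}:  v_{1} + v_{3} + v_{4} + v_{6} = v_{9}  ⇒ sig = [4:1]
  {3,6,7,8}:  v_{3} + v_{6} + v_{7} + v_{8} = v_{5}  ⇒ sig = [4:1]
  {2,3,6,7}:  v_{2} + v_{3} + v_{6} + v_{7} = 2·v_{5}  ⇒ sig = [4:2]

Hence PRS(X_Σ) =
    [2:1]
    [2:1]
    [2:1]
    [2:1]
    [2:1]
    [2:1,1]
    [2:1,1]
    [2:1,1,2]
    [2:1,1,3]
    [2:2]
    [4:]
    [4:1]
    [4:1]
    [4:2]


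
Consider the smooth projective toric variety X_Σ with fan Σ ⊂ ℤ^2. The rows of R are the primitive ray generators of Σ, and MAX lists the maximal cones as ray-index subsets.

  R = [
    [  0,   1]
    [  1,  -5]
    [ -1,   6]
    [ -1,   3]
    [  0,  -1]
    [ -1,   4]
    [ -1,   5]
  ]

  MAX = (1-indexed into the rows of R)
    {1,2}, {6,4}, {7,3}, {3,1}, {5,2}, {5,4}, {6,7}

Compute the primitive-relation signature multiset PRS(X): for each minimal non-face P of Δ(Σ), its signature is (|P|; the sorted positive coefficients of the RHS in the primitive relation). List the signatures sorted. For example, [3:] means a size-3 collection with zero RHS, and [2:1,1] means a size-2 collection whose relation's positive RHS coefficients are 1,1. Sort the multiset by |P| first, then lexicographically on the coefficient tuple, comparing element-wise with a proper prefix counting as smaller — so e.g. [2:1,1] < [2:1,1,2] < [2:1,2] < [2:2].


Minimal non-faces — 14 found among 7 rays, 7 max cones:

  P = {1,5}:  v_{1} + v_{5} = 0  ⟹  sig = [2:]
  P = {2,7}:  v_{2} + v_{7} = 0  ⟹  sig = [2:]
  P = {1,4}:  v_{1} + v_{4} = v_{6}  ⟹  sig = [2:1]
  P = {1,6}:  v_{1} + v_{6} = v_{7}  ⟹  sig = [2:1]
  P = {1,7}:  v_{1} + v_{7} = v_{3}  ⟹  sig = [2:1]
  P = {2,3}:  v_{2} + v_{3} = v_{1}  ⟹  sig = [2:1]
  P = {2,6}:  v_{2} + v_{6} = v_{5}  ⟹  sig = [2:1]
  P = {3,5}:  v_{3} + v_{5} = v_{7}  ⟹  sig = [2:1]
  P = {5,6}:  v_{5} + v_{6} = v_{4}  ⟹  sig = [2:1]
  P = {5,7}:  v_{5} + v_{7} = v_{6}  ⟹  sig = [2:1]
  P = {3,4}:  v_{3} + v_{4} = v_{6} + v_{7}  ⟹  sig = [2:1,1]
  P = {2,4}:  v_{2} + v_{4} = 2·v_{5}  ⟹  sig = [2:2]
  P = {3,6}:  v_{3} + v_{6} = 2·v_{7}  ⟹  sig = [2:2]
  P = {4,7}:  v_{4} + v_{7} = 2·v_{6}  ⟹  sig = [2:2]

Signatures (|P|; sorted positive RHS coefficients), sorted:
[[2:], [2:], [2:1], [2:1], [2:1], [2:1], [2:1], [2:1], [2:1], [2:1], [2:1,1], [2:2], [2:2], [2:2]]


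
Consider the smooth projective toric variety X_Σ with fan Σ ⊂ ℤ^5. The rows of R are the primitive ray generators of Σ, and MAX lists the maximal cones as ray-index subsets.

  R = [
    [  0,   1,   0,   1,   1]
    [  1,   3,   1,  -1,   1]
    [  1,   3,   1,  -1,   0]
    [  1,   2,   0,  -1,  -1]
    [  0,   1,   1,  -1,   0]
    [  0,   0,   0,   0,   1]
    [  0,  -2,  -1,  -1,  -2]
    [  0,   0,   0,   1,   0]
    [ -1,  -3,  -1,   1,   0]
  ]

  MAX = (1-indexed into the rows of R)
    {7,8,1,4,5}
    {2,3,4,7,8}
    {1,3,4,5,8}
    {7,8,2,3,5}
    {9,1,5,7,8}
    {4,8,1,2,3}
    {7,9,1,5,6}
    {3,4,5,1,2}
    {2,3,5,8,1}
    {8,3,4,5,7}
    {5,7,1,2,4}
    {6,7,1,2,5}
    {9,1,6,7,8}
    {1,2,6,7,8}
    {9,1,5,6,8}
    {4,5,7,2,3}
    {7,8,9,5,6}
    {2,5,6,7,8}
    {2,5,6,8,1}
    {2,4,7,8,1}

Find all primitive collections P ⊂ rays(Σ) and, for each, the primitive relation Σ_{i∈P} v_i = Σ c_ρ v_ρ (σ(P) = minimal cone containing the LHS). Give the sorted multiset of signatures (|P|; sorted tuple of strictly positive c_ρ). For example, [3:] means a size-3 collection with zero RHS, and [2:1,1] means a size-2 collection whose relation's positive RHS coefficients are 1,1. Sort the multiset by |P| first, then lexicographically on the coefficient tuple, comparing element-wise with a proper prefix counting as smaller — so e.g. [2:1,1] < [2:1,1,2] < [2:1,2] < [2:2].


9 minimal non-faces of Δ(Σ) (on 9 rays):

  P={3,9}:  v_{3} + v_{9} = 0  ⟹  sig = [2:]
  P={2,9}:  v_{2} + v_{9} = v_{6}  ⟹  sig = [2:1]
  P={3,6}:  v_{3} + v_{6} = v_{2}  ⟹  sig = [2:1]
  P={4,9}:  v_{4} + v_{9} = v_{1} + v_{7}  ⟹  sig = [2:1,1]
  P={4,6}:  v_{4} + v_{6} = v_{1} + v_{2} + v_{7}  ⟹  sig = [2:1,1,1]
  P={1,3,7}:  v_{1} + v_{3} + v_{7} = v_{4}  ⟹  sig = [3:1]
  P={2,4,5,8}:  v_{2} + v_{4} + v_{5} + v_{8} = 2·v_{3}  ⟹  sig = [4:2]
  P={1,5,6,7,8}:  v_{1} + v_{5} + v_{6} + v_{7} + v_{8} = 0  ⟹  sig = [5:]
  P={1,2,5,7,8}:  v_{1} + v_{2} + v_{5} + v_{7} + v_{8} = v_{3}  ⟹  sig = [5:1]

Sorted signature multiset PRS(X):
    [2:]
    [2:1]
    [2:1]
    [2:1,1]
    [2:1,1,1]
    [3:1]
    [4:2]
    [5:]
    [5:1]
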